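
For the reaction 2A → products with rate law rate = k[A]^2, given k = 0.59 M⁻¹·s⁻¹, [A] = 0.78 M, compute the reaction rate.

0.359 M/s

Step 1: Identify the rate law: rate = k[A]^2
Step 2: Substitute values: rate = 0.59 × (0.78)^2
Step 3: Calculate: rate = 0.59 × 0.6084 = 0.358956 M/s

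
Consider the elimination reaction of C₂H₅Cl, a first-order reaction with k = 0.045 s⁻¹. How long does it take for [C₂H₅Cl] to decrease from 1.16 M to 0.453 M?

20.9 s

Step 1: For first-order: t = ln([C₂H₅Cl]₀/[C₂H₅Cl])/k
Step 2: t = ln(1.16/0.453)/0.045
Step 3: t = ln(2.561)/0.045
Step 4: t = 0.9403/0.045 = 20.9 s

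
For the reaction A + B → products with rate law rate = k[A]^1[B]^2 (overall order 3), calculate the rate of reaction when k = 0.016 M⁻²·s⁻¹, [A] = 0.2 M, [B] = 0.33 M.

0.0003485 M/s

Step 1: The rate law is rate = k[A]^1[B]^2, overall order = 1+2 = 3
Step 2: Substitute values: rate = 0.016 × (0.2)^1 × (0.33)^2
Step 3: rate = 0.016 × 0.2 × 0.1089 = 0.00034848 M/s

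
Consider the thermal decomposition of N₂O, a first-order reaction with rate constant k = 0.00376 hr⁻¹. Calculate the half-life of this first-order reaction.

184.3 hr

Step 1: For a first-order reaction, t₁/₂ = ln(2)/k
Step 2: t₁/₂ = ln(2)/0.00376
Step 3: t₁/₂ = 0.6931/0.00376 = 184.3 hr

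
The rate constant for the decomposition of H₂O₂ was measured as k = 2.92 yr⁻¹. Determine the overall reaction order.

first order (1)

Step 1: The units of k for an nth-order reaction are (concentration)^(1-n)·(time)⁻¹.
Step 2: Here k has units yr⁻¹, so the concentration exponent is 0.
Step 3: 1 - n = 0 ⇒ n = 1. The reaction is first order.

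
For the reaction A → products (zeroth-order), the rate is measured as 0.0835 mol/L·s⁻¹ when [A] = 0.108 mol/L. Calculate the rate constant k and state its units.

0.0835 mol/L·s⁻¹

Step 1: For a zeroth-order reaction, rate = k (independent of concentration).
Step 2: k = rate = 0.0835 mol/L·s⁻¹.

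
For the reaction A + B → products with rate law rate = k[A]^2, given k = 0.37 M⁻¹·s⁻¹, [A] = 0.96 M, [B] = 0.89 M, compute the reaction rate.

0.341 M/s

Step 1: The rate law is rate = k[A]^2
Step 2: Note that the rate does not depend on [B] (zero order in B).
Step 3: rate = 0.37 × (0.96)^2 = 0.340992 M/s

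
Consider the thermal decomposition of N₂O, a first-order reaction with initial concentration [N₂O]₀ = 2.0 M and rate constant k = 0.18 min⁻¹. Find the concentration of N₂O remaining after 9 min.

0.3958 M

Step 1: For a first-order reaction: [N₂O] = [N₂O]₀ × e^(-kt)
Step 2: [N₂O] = 2.0 × e^(-0.18 × 9)
Step 3: [N₂O] = 2.0 × e^(-1.62)
Step 4: [N₂O] = 2.0 × 0.197899 = 0.3958 M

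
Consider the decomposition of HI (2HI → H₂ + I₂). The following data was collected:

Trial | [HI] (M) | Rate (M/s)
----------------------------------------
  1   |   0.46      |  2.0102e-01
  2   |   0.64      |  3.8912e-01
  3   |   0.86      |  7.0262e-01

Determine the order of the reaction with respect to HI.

second order (2)

Step 1: Compare trials to find order n where rate₂/rate₁ = ([HI]₂/[HI]₁)^n
Step 2: rate₂/rate₁ = 3.8912e-01/2.0102e-01 = 1.936
Step 3: [HI]₂/[HI]₁ = 0.64/0.46 = 1.391
Step 4: n = ln(1.936)/ln(1.391) = 2.00 ≈ 2
Step 5: The reaction is second order in HI.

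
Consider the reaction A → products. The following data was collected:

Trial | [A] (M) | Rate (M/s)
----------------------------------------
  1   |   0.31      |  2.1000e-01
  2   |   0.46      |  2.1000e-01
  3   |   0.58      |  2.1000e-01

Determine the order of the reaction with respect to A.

zeroth order (0)

Step 1: Compare trials - when concentration changes, rate stays constant.
Step 2: rate₂/rate₁ = 2.1000e-01/2.1000e-01 = 1
Step 3: [A]₂/[A]₁ = 0.46/0.31 = 1.484
Step 4: Since rate ratio ≈ (conc ratio)^0, the reaction is zeroth order.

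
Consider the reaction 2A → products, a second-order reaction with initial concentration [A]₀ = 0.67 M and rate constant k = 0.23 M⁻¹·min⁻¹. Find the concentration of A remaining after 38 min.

0.09773 M

Step 1: For a second-order reaction: 1/[A] = 1/[A]₀ + kt
Step 2: 1/[A] = 1/0.67 + 0.23 × 38
Step 3: 1/[A] = 1.493 + 8.74 = 10.23
Step 4: [A] = 1/10.23 = 0.09773 M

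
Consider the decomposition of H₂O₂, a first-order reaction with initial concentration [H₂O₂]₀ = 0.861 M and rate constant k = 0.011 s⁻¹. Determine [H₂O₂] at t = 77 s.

0.3691 M

Step 1: For a first-order reaction: [H₂O₂] = [H₂O₂]₀ × e^(-kt)
Step 2: [H₂O₂] = 0.861 × e^(-0.011 × 77)
Step 3: [H₂O₂] = 0.861 × e^(-0.847)
Step 4: [H₂O₂] = 0.861 × 0.428699 = 0.3691 M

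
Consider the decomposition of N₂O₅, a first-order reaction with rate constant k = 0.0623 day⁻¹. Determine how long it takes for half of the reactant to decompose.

11.13 day

Step 1: For a first-order reaction, t₁/₂ = ln(2)/k
Step 2: t₁/₂ = ln(2)/0.0623
Step 3: t₁/₂ = 0.6931/0.0623 = 11.13 day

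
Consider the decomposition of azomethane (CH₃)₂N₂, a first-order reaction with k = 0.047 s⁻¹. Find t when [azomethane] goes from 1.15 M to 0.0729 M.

58.69 s

Step 1: For first-order: t = ln([azomethane]₀/[azomethane])/k
Step 2: t = ln(1.15/0.0729)/0.047
Step 3: t = ln(15.78)/0.047
Step 4: t = 2.758/0.047 = 58.69 s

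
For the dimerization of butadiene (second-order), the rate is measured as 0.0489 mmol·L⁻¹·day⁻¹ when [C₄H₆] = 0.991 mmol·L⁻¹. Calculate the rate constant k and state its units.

0.04979 (mmol·L⁻¹)⁻¹·day⁻¹

Step 1: rate = k[C₄H₆]^2, so k = rate / [C₄H₆]^2.
Step 2: k = 0.0489 / (0.991)^2 = 0.0489 / 0.9821.
Step 3: k = 0.04979 (mmol·L⁻¹)⁻¹·day⁻¹.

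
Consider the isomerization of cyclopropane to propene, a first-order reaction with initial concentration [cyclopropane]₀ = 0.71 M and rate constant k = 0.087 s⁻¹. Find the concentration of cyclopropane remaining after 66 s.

0.002278 M

Step 1: For a first-order reaction: [cyclopropane] = [cyclopropane]₀ × e^(-kt)
Step 2: [cyclopropane] = 0.71 × e^(-0.087 × 66)
Step 3: [cyclopropane] = 0.71 × e^(-5.742)
Step 4: [cyclopropane] = 0.71 × 0.00320835 = 0.002278 M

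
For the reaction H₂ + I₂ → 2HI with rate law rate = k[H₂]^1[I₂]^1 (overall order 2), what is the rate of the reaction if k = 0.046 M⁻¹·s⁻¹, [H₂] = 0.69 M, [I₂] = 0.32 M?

0.01016 M/s

Step 1: The rate law is rate = k[H₂]^1[I₂]^1, overall order = 1+1 = 2
Step 2: Substitute values: rate = 0.046 × (0.69)^1 × (0.32)^1
Step 3: rate = 0.046 × 0.69 × 0.32 = 0.0101568 M/s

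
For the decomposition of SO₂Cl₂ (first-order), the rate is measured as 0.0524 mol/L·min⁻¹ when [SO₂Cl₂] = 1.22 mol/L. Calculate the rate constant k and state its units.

0.04295 min⁻¹

Step 1: rate = k[SO₂Cl₂]^1, so k = rate / [SO₂Cl₂]^1.
Step 2: k = 0.0524 / (1.22)^1 = 0.0524 / 1.22.
Step 3: k = 0.04295 min⁻¹.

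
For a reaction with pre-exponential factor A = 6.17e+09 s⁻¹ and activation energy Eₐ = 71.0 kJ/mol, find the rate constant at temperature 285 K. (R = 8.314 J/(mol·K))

5.98e-04 s⁻¹

Step 1: Use the Arrhenius equation: k = A × exp(-Eₐ/RT)
Step 2: Convert Eₐ to J/mol: 71.0 kJ/mol = 71000 J/mol
Step 3: Calculate the exponent: -Eₐ/(RT) = -71000/(8.314 × 285) = -29.96425
Step 4: k = 6.17e+09 × exp(-29.96425)
Step 5: k = 6.17e+09 × 9.69821e-14 = 5.9838e-04 s⁻¹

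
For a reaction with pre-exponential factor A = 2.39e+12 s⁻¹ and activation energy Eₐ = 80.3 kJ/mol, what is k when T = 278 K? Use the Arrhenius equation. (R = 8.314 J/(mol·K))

1.95e-03 s⁻¹

Step 1: Use the Arrhenius equation: k = A × exp(-Eₐ/RT)
Step 2: Convert Eₐ to J/mol: 80.3 kJ/mol = 80300 J/mol
Step 3: Calculate the exponent: -Eₐ/(RT) = -80300/(8.314 × 278) = -34.74247
Step 4: k = 2.39e+12 × exp(-34.74247)
Step 5: k = 2.39e+12 × 8.15712e-16 = 1.9496e-03 s⁻¹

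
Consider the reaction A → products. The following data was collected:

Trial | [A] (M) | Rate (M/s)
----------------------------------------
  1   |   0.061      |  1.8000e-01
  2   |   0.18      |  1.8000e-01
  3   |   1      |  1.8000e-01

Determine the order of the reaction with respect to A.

zeroth order (0)

Step 1: Compare trials - when concentration changes, rate stays constant.
Step 2: rate₂/rate₁ = 1.8000e-01/1.8000e-01 = 1
Step 3: [A]₂/[A]₁ = 0.18/0.061 = 2.951
Step 4: Since rate ratio ≈ (conc ratio)^0, the reaction is zeroth order.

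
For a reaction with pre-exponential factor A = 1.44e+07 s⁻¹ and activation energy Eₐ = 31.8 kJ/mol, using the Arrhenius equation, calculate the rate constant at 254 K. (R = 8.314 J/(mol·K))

4.15e+00 s⁻¹

Step 1: Use the Arrhenius equation: k = A × exp(-Eₐ/RT)
Step 2: Convert Eₐ to J/mol: 31.8 kJ/mol = 31800 J/mol
Step 3: Calculate the exponent: -Eₐ/(RT) = -31800/(8.314 × 254) = -15.05856
Step 4: k = 1.44e+07 × exp(-15.05856)
Step 5: k = 1.44e+07 × 2.88503e-07 = 4.1544e+00 s⁻¹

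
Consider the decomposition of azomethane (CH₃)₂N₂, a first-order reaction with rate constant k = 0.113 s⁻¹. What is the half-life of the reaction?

6.134 s

Step 1: For a first-order reaction, t₁/₂ = ln(2)/k
Step 2: t₁/₂ = ln(2)/0.113
Step 3: t₁/₂ = 0.6931/0.113 = 6.134 s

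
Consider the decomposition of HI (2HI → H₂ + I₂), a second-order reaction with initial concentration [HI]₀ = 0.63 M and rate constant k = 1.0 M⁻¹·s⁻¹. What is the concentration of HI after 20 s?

0.04632 M

Step 1: For a second-order reaction: 1/[HI] = 1/[HI]₀ + kt
Step 2: 1/[HI] = 1/0.63 + 1.0 × 20
Step 3: 1/[HI] = 1.587 + 20 = 21.59
Step 4: [HI] = 1/21.59 = 0.04632 M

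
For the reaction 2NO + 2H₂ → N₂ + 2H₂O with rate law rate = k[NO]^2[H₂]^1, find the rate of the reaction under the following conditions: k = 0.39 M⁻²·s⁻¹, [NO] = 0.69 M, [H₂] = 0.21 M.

0.03899 M/s

Step 1: The rate law is rate = k[NO]^2[H₂]^1
Step 2: Substitute: rate = 0.39 × (0.69)^2 × (0.21)^1
Step 3: rate = 0.39 × 0.4761 × 0.21 = 0.0389926 M/s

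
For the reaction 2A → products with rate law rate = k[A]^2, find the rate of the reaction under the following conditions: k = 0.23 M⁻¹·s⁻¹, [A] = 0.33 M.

0.02505 M/s

Step 1: Identify the rate law: rate = k[A]^2
Step 2: Substitute values: rate = 0.23 × (0.33)^2
Step 3: Calculate: rate = 0.23 × 0.1089 = 0.025047 M/s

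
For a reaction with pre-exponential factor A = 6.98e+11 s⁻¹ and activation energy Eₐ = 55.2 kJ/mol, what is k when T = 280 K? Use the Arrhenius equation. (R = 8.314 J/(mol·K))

3.51e+01 s⁻¹

Step 1: Use the Arrhenius equation: k = A × exp(-Eₐ/RT)
Step 2: Convert Eₐ to J/mol: 55.2 kJ/mol = 55200 J/mol
Step 3: Calculate the exponent: -Eₐ/(RT) = -55200/(8.314 × 280) = -23.71216
Step 4: k = 6.98e+11 × exp(-23.71216)
Step 5: k = 6.98e+11 × 5.03431e-11 = 3.5139e+01 s⁻¹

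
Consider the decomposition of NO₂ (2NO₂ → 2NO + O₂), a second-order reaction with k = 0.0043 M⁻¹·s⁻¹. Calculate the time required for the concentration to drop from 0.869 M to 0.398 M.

316.7 s

Step 1: For second-order: t = (1/[NO₂] - 1/[NO₂]₀)/k
Step 2: t = (1/0.398 - 1/0.869)/0.0043
Step 3: t = (2.513 - 1.151)/0.0043
Step 4: t = 1.362/0.0043 = 316.7 s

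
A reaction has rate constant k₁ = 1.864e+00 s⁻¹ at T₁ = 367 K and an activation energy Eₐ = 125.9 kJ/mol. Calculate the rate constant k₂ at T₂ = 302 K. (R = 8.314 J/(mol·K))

2.591e-04 s⁻¹

Step 1: Use the two-temperature Arrhenius form: ln(k₂/k₁) = -Eₐ/R × (1/T₂ - 1/T₁)
Step 2: Convert Eₐ to J/mol: 125.9 kJ/mol = 125900 J/mol
Step 3: 1/T₂ - 1/T₁ = 1/302 - 1/367 = 5.864626e-04 K⁻¹
Step 4: ln(k₂/k₁) = -125900/8.314 × 5.864626e-04 = -8.88088
Step 5: k₂ = k₁ × exp(-8.88088) = 1.864e+00 × 1.39022e-04 = 2.591e-04 s⁻¹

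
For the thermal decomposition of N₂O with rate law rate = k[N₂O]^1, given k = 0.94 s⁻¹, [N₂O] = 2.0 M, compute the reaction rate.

1.88 M/s

Step 1: Identify the rate law: rate = k[N₂O]^1
Step 2: Substitute values: rate = 0.94 × (2.0)^1
Step 3: Calculate: rate = 0.94 × 2 = 1.88 M/s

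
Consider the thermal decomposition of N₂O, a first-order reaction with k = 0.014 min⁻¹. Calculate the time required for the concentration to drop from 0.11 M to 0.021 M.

118.3 min

Step 1: For first-order: t = ln([N₂O]₀/[N₂O])/k
Step 2: t = ln(0.11/0.021)/0.014
Step 3: t = ln(5.238)/0.014
Step 4: t = 1.656/0.014 = 118.3 min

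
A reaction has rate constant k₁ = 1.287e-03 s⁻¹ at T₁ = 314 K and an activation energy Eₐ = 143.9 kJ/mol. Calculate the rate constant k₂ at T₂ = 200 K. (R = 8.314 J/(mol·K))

2.913e-17 s⁻¹

Step 1: Use the two-temperature Arrhenius form: ln(k₂/k₁) = -Eₐ/R × (1/T₂ - 1/T₁)
Step 2: Convert Eₐ to J/mol: 143.9 kJ/mol = 143900 J/mol
Step 3: 1/T₂ - 1/T₁ = 1/200 - 1/314 = 1.815287e-03 K⁻¹
Step 4: ln(k₂/k₁) = -143900/8.314 × 1.815287e-03 = -31.41927
Step 5: k₂ = k₁ × exp(-31.41927) = 1.287e-03 × 2.26352e-14 = 2.913e-17 s⁻¹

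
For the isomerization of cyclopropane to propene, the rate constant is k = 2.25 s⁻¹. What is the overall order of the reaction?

first order (1)

Step 1: The units of k for an nth-order reaction are (concentration)^(1-n)·(time)⁻¹.
Step 2: Here k has units s⁻¹, so the concentration exponent is 0.
Step 3: 1 - n = 0 ⇒ n = 1. The reaction is first order.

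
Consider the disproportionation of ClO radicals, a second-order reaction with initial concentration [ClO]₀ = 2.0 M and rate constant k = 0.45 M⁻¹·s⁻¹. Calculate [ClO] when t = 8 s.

0.2439 M

Step 1: For a second-order reaction: 1/[ClO] = 1/[ClO]₀ + kt
Step 2: 1/[ClO] = 1/2.0 + 0.45 × 8
Step 3: 1/[ClO] = 0.5 + 3.6 = 4.1
Step 4: [ClO] = 1/4.1 = 0.2439 M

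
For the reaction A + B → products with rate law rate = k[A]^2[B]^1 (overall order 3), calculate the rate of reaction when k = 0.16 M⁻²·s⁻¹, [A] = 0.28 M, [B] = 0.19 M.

0.002383 M/s

Step 1: The rate law is rate = k[A]^2[B]^1, overall order = 2+1 = 3
Step 2: Substitute values: rate = 0.16 × (0.28)^2 × (0.19)^1
Step 3: rate = 0.16 × 0.0784 × 0.19 = 0.00238336 M/s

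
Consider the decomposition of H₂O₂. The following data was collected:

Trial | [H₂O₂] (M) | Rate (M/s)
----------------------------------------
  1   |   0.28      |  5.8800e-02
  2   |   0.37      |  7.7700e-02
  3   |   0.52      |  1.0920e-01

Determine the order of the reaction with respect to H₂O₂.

first order (1)

Step 1: Compare trials to find order n where rate₂/rate₁ = ([H₂O₂]₂/[H₂O₂]₁)^n
Step 2: rate₂/rate₁ = 7.7700e-02/5.8800e-02 = 1.321
Step 3: [H₂O₂]₂/[H₂O₂]₁ = 0.37/0.28 = 1.321
Step 4: n = ln(1.321)/ln(1.321) = 1.00 ≈ 1
Step 5: The reaction is first order in H₂O₂.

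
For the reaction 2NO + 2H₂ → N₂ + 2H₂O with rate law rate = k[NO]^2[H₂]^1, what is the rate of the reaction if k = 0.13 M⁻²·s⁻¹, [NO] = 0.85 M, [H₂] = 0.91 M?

0.08547 M/s

Step 1: The rate law is rate = k[NO]^2[H₂]^1
Step 2: Substitute: rate = 0.13 × (0.85)^2 × (0.91)^1
Step 3: rate = 0.13 × 0.7225 × 0.91 = 0.0854717 M/s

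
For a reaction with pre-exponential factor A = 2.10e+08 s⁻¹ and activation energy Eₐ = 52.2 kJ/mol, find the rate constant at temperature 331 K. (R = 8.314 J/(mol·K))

1.21e+00 s⁻¹

Step 1: Use the Arrhenius equation: k = A × exp(-Eₐ/RT)
Step 2: Convert Eₐ to J/mol: 52.2 kJ/mol = 52200 J/mol
Step 3: Calculate the exponent: -Eₐ/(RT) = -52200/(8.314 × 331) = -18.96848
Step 4: k = 2.10e+08 × exp(-18.96848)
Step 5: k = 2.10e+08 × 5.78221e-09 = 1.2143e+00 s⁻¹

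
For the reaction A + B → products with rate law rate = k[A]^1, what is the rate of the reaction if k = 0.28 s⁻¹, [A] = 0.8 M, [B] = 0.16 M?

0.224 M/s

Step 1: The rate law is rate = k[A]^1
Step 2: Note that the rate does not depend on [B] (zero order in B).
Step 3: rate = 0.28 × (0.8)^1 = 0.224 M/s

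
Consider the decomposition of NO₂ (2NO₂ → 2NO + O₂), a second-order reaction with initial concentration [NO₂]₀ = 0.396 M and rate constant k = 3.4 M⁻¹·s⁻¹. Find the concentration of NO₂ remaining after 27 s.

0.0106 M

Step 1: For a second-order reaction: 1/[NO₂] = 1/[NO₂]₀ + kt
Step 2: 1/[NO₂] = 1/0.396 + 3.4 × 27
Step 3: 1/[NO₂] = 2.525 + 91.8 = 94.33
Step 4: [NO₂] = 1/94.33 = 0.0106 M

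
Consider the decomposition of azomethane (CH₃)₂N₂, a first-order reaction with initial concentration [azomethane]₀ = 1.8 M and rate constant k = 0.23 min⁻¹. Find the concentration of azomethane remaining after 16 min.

0.0454 M

Step 1: For a first-order reaction: [azomethane] = [azomethane]₀ × e^(-kt)
Step 2: [azomethane] = 1.8 × e^(-0.23 × 16)
Step 3: [azomethane] = 1.8 × e^(-3.68)
Step 4: [azomethane] = 1.8 × 0.025223 = 0.0454 M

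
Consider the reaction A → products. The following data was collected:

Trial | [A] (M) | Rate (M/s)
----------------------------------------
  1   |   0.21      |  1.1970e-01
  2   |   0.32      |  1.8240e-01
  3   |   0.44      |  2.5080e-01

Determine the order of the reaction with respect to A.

first order (1)

Step 1: Compare trials to find order n where rate₂/rate₁ = ([A]₂/[A]₁)^n
Step 2: rate₂/rate₁ = 1.8240e-01/1.1970e-01 = 1.524
Step 3: [A]₂/[A]₁ = 0.32/0.21 = 1.524
Step 4: n = ln(1.524)/ln(1.524) = 1.00 ≈ 1
Step 5: The reaction is first order in A.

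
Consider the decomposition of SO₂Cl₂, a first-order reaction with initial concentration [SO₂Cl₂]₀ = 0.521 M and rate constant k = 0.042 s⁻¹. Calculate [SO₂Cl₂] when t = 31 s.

0.1417 M

Step 1: For a first-order reaction: [SO₂Cl₂] = [SO₂Cl₂]₀ × e^(-kt)
Step 2: [SO₂Cl₂] = 0.521 × e^(-0.042 × 31)
Step 3: [SO₂Cl₂] = 0.521 × e^(-1.302)
Step 4: [SO₂Cl₂] = 0.521 × 0.271987 = 0.1417 M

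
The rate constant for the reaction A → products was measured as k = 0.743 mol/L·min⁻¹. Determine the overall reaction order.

zeroth order (0)

Step 1: The units of k for an nth-order reaction are (concentration)^(1-n)·(time)⁻¹.
Step 2: Here k has units mol/L·min⁻¹, so the concentration exponent is 1.
Step 3: 1 - n = 1 ⇒ n = 0. The reaction is zeroth order.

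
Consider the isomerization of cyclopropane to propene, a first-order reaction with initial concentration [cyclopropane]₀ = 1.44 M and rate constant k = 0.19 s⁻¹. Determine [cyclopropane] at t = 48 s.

0.0001576 M

Step 1: For a first-order reaction: [cyclopropane] = [cyclopropane]₀ × e^(-kt)
Step 2: [cyclopropane] = 1.44 × e^(-0.19 × 48)
Step 3: [cyclopropane] = 1.44 × e^(-9.12)
Step 4: [cyclopropane] = 1.44 × 0.000109455 = 0.0001576 M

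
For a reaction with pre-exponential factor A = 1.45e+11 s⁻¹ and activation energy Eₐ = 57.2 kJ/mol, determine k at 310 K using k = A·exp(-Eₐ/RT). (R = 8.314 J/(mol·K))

3.33e+01 s⁻¹

Step 1: Use the Arrhenius equation: k = A × exp(-Eₐ/RT)
Step 2: Convert Eₐ to J/mol: 57.2 kJ/mol = 57200 J/mol
Step 3: Calculate the exponent: -Eₐ/(RT) = -57200/(8.314 × 310) = -22.19342
Step 4: k = 1.45e+11 × exp(-22.19342)
Step 5: k = 1.45e+11 × 2.29890e-10 = 3.3334e+01 s⁻¹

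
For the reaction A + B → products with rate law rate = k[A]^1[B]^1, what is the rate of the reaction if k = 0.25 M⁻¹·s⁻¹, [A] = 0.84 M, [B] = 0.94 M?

0.1974 M/s

Step 1: The rate law is rate = k[A]^1[B]^1
Step 2: Substitute: rate = 0.25 × (0.84)^1 × (0.94)^1
Step 3: rate = 0.25 × 0.84 × 0.94 = 0.1974 M/s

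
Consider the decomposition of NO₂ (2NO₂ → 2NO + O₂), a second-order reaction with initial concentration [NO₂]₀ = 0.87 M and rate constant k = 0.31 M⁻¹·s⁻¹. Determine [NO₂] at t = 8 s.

0.2755 M

Step 1: For a second-order reaction: 1/[NO₂] = 1/[NO₂]₀ + kt
Step 2: 1/[NO₂] = 1/0.87 + 0.31 × 8
Step 3: 1/[NO₂] = 1.149 + 2.48 = 3.629
Step 4: [NO₂] = 1/3.629 = 0.2755 M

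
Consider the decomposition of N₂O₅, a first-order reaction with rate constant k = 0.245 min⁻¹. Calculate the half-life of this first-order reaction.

2.829 min

Step 1: For a first-order reaction, t₁/₂ = ln(2)/k
Step 2: t₁/₂ = ln(2)/0.245
Step 3: t₁/₂ = 0.6931/0.245 = 2.829 min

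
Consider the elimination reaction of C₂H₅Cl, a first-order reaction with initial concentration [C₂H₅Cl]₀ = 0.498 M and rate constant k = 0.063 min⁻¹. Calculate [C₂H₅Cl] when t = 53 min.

0.01767 M

Step 1: For a first-order reaction: [C₂H₅Cl] = [C₂H₅Cl]₀ × e^(-kt)
Step 2: [C₂H₅Cl] = 0.498 × e^(-0.063 × 53)
Step 3: [C₂H₅Cl] = 0.498 × e^(-3.339)
Step 4: [C₂H₅Cl] = 0.498 × 0.0354724 = 0.01767 M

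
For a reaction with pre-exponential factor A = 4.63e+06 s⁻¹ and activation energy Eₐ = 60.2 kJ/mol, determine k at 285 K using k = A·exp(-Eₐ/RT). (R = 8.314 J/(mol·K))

4.28e-05 s⁻¹

Step 1: Use the Arrhenius equation: k = A × exp(-Eₐ/RT)
Step 2: Convert Eₐ to J/mol: 60.2 kJ/mol = 60200 J/mol
Step 3: Calculate the exponent: -Eₐ/(RT) = -60200/(8.314 × 285) = -25.40631
Step 4: k = 4.63e+06 × exp(-25.40631)
Step 5: k = 4.63e+06 × 9.25081e-12 = 4.2831e-05 s⁻¹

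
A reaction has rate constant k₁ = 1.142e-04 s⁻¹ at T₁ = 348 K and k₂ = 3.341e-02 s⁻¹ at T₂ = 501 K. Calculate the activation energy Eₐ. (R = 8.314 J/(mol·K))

53.8 kJ/mol

Step 1: Use the two-temperature Arrhenius form: ln(k₂/k₁) = -Eₐ/R × (1/T₂ - 1/T₁)
Step 2: ln(k₂/k₁) = ln(3.341e-02/1.142e-04) = ln(292.557) = 5.67866
Step 3: 1/T₂ - 1/T₁ = 1/501 - 1/348 = -8.775552e-04 K⁻¹
Step 4: Eₐ = -R × ln(k₂/k₁) / (1/T₂ - 1/T₁) = -8.314 × 5.67866 / -8.775552e-04
Step 5: Eₐ = 5.3800e+04 J/mol = 53.8 kJ/mol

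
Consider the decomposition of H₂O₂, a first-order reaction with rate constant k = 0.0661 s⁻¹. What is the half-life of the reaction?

10.49 s

Step 1: For a first-order reaction, t₁/₂ = ln(2)/k
Step 2: t₁/₂ = ln(2)/0.0661
Step 3: t₁/₂ = 0.6931/0.0661 = 10.49 s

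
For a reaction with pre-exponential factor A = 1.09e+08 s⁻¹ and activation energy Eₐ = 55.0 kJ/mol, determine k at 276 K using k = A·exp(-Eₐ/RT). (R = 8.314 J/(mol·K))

4.25e-03 s⁻¹

Step 1: Use the Arrhenius equation: k = A × exp(-Eₐ/RT)
Step 2: Convert Eₐ to J/mol: 55.0 kJ/mol = 55000 J/mol
Step 3: Calculate the exponent: -Eₐ/(RT) = -55000/(8.314 × 276) = -23.96865
Step 4: k = 1.09e+08 × exp(-23.96865)
Step 5: k = 1.09e+08 × 3.89536e-11 = 4.2459e-03 s⁻¹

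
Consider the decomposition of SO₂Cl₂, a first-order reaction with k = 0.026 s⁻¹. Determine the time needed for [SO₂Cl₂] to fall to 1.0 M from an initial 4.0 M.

53.32 s

Step 1: For first-order: t = ln([SO₂Cl₂]₀/[SO₂Cl₂])/k
Step 2: t = ln(4.0/1.0)/0.026
Step 3: t = ln(4)/0.026
Step 4: t = 1.386/0.026 = 53.32 s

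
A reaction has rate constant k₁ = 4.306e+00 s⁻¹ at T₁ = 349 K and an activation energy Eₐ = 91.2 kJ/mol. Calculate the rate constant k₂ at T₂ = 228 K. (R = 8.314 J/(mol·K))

2.454e-07 s⁻¹

Step 1: Use the two-temperature Arrhenius form: ln(k₂/k₁) = -Eₐ/R × (1/T₂ - 1/T₁)
Step 2: Convert Eₐ to J/mol: 91.2 kJ/mol = 91200 J/mol
Step 3: 1/T₂ - 1/T₁ = 1/228 - 1/349 = 1.520635e-03 K⁻¹
Step 4: ln(k₂/k₁) = -91200/8.314 × 1.520635e-03 = -16.68053
Step 5: k₂ = k₁ × exp(-16.68053) = 4.306e+00 × 5.69820e-08 = 2.454e-07 s⁻¹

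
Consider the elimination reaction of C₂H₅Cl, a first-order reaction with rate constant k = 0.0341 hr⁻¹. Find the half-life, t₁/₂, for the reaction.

20.33 hr

Step 1: For a first-order reaction, t₁/₂ = ln(2)/k
Step 2: t₁/₂ = ln(2)/0.0341
Step 3: t₁/₂ = 0.6931/0.0341 = 20.33 hr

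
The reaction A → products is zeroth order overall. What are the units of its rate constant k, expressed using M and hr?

M·hr⁻¹

Step 1: For overall order n, rate = k × (concentration)^n.
Step 2: Rate has units M·hr⁻¹; concentration term has units M^0.
Step 3: k = rate / (concentration)^n, so units of k = M^(1-0)·hr⁻¹ = M·hr⁻¹.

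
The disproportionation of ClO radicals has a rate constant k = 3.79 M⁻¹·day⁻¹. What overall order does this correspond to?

second order (2)

Step 1: The units of k for an nth-order reaction are (concentration)^(1-n)·(time)⁻¹.
Step 2: Here k has units M⁻¹·day⁻¹, so the concentration exponent is -1.
Step 3: 1 - n = -1 ⇒ n = 2. The reaction is second order.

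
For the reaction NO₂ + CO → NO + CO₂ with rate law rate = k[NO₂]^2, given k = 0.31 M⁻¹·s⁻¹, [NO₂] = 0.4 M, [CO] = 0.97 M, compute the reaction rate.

0.0496 M/s

Step 1: The rate law is rate = k[NO₂]^2
Step 2: Note that the rate does not depend on [CO] (zero order in CO).
Step 3: rate = 0.31 × (0.4)^2 = 0.0496 M/s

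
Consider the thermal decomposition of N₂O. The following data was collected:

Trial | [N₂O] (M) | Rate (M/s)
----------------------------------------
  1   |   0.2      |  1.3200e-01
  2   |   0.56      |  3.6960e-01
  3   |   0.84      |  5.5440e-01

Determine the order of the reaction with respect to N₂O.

first order (1)

Step 1: Compare trials to find order n where rate₂/rate₁ = ([N₂O]₂/[N₂O]₁)^n
Step 2: rate₂/rate₁ = 3.6960e-01/1.3200e-01 = 2.8
Step 3: [N₂O]₂/[N₂O]₁ = 0.56/0.2 = 2.8
Step 4: n = ln(2.8)/ln(2.8) = 1.00 ≈ 1
Step 5: The reaction is first order in N₂O.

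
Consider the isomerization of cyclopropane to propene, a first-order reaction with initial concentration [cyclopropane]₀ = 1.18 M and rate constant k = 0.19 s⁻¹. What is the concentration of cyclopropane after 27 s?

0.006982 M

Step 1: For a first-order reaction: [cyclopropane] = [cyclopropane]₀ × e^(-kt)
Step 2: [cyclopropane] = 1.18 × e^(-0.19 × 27)
Step 3: [cyclopropane] = 1.18 × e^(-5.13)
Step 4: [cyclopropane] = 1.18 × 0.00591656 = 0.006982 M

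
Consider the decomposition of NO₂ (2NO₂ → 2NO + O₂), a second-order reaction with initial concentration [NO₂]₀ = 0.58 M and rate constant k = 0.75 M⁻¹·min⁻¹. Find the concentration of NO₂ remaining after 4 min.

0.2117 M

Step 1: For a second-order reaction: 1/[NO₂] = 1/[NO₂]₀ + kt
Step 2: 1/[NO₂] = 1/0.58 + 0.75 × 4
Step 3: 1/[NO₂] = 1.724 + 3 = 4.724
Step 4: [NO₂] = 1/4.724 = 0.2117 M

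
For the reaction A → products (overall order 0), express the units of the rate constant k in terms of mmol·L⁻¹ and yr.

mmol·L⁻¹·yr⁻¹

Step 1: For overall order n, rate = k × (concentration)^n.
Step 2: Rate has units mmol·L⁻¹·yr⁻¹; concentration term has units (mmol·L⁻¹)^0.
Step 3: k = rate / (concentration)^n, so units of k = (mmol·L⁻¹)^(1-0)·yr⁻¹ = mmol·L⁻¹·yr⁻¹.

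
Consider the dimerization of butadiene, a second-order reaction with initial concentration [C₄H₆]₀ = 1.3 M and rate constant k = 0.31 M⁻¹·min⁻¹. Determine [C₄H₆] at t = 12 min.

0.2228 M

Step 1: For a second-order reaction: 1/[C₄H₆] = 1/[C₄H₆]₀ + kt
Step 2: 1/[C₄H₆] = 1/1.3 + 0.31 × 12
Step 3: 1/[C₄H₆] = 0.7692 + 3.72 = 4.489
Step 4: [C₄H₆] = 1/4.489 = 0.2228 M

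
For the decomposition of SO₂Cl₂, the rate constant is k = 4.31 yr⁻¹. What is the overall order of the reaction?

first order (1)

Step 1: The units of k for an nth-order reaction are (concentration)^(1-n)·(time)⁻¹.
Step 2: Here k has units yr⁻¹, so the concentration exponent is 0.
Step 3: 1 - n = 0 ⇒ n = 1. The reaction is first order.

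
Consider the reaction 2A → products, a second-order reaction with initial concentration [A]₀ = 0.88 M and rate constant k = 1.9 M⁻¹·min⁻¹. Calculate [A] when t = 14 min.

0.03605 M

Step 1: For a second-order reaction: 1/[A] = 1/[A]₀ + kt
Step 2: 1/[A] = 1/0.88 + 1.9 × 14
Step 3: 1/[A] = 1.136 + 26.6 = 27.74
Step 4: [A] = 1/27.74 = 0.03605 M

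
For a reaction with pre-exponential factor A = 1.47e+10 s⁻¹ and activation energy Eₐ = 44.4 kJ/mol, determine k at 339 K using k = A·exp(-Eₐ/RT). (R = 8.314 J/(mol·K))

2.12e+03 s⁻¹

Step 1: Use the Arrhenius equation: k = A × exp(-Eₐ/RT)
Step 2: Convert Eₐ to J/mol: 44.4 kJ/mol = 44400 J/mol
Step 3: Calculate the exponent: -Eₐ/(RT) = -44400/(8.314 × 339) = -15.75336
Step 4: k = 1.47e+10 × exp(-15.75336)
Step 5: k = 1.47e+10 × 1.44013e-07 = 2.1170e+03 s⁻¹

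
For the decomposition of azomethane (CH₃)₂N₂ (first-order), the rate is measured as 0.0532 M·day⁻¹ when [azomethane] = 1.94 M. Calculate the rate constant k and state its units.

0.02742 day⁻¹

Step 1: rate = k[azomethane]^1, so k = rate / [azomethane]^1.
Step 2: k = 0.0532 / (1.94)^1 = 0.0532 / 1.94.
Step 3: k = 0.02742 day⁻¹.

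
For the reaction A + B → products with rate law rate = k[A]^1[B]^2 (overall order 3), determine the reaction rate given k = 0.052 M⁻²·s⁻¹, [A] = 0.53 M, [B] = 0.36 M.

0.003572 M/s

Step 1: The rate law is rate = k[A]^1[B]^2, overall order = 1+2 = 3
Step 2: Substitute values: rate = 0.052 × (0.53)^1 × (0.36)^2
Step 3: rate = 0.052 × 0.53 × 0.1296 = 0.00357178 M/s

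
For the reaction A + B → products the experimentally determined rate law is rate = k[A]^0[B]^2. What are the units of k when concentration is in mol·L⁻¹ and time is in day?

(mol·L⁻¹)⁻¹·day⁻¹

Step 1: Overall order = 0 + 2 = 2.
Step 2: rate has units mol·L⁻¹·day⁻¹; [A]^0[B]^2 has units (mol·L⁻¹)^2.
Step 3: k = rate/([A]^0[B]^2), so units of k = (mol·L⁻¹)^(1-2)·day⁻¹ = (mol·L⁻¹)⁻¹·day⁻¹.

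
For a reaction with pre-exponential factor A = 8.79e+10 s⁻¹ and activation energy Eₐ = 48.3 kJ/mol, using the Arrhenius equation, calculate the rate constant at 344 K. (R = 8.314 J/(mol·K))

4.07e+03 s⁻¹

Step 1: Use the Arrhenius equation: k = A × exp(-Eₐ/RT)
Step 2: Convert Eₐ to J/mol: 48.3 kJ/mol = 48300 J/mol
Step 3: Calculate the exponent: -Eₐ/(RT) = -48300/(8.314 × 344) = -16.88802
Step 4: k = 8.79e+10 × exp(-16.88802)
Step 5: k = 8.79e+10 × 4.63048e-08 = 4.0702e+03 s⁻¹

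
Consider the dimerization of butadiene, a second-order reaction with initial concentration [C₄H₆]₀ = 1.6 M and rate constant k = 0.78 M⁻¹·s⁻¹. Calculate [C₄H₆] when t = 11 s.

0.1086 M

Step 1: For a second-order reaction: 1/[C₄H₆] = 1/[C₄H₆]₀ + kt
Step 2: 1/[C₄H₆] = 1/1.6 + 0.78 × 11
Step 3: 1/[C₄H₆] = 0.625 + 8.58 = 9.205
Step 4: [C₄H₆] = 1/9.205 = 0.1086 M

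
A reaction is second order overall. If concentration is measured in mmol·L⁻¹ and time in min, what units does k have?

(mmol·L⁻¹)⁻¹·min⁻¹

Step 1: For overall order n, rate = k × (concentration)^n.
Step 2: Rate has units mmol·L⁻¹·min⁻¹; concentration term has units (mmol·L⁻¹)^2.
Step 3: k = rate / (concentration)^n, so units of k = (mmol·L⁻¹)^(1-2)·min⁻¹ = (mmol·L⁻¹)⁻¹·min⁻¹.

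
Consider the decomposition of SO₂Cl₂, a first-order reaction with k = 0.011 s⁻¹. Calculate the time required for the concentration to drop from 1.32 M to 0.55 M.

79.59 s

Step 1: For first-order: t = ln([SO₂Cl₂]₀/[SO₂Cl₂])/k
Step 2: t = ln(1.32/0.55)/0.011
Step 3: t = ln(2.4)/0.011
Step 4: t = 0.8755/0.011 = 79.59 s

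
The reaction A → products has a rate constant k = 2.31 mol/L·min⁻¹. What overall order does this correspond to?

zeroth order (0)

Step 1: The units of k for an nth-order reaction are (concentration)^(1-n)·(time)⁻¹.
Step 2: Here k has units mol/L·min⁻¹, so the concentration exponent is 1.
Step 3: 1 - n = 1 ⇒ n = 0. The reaction is zeroth order.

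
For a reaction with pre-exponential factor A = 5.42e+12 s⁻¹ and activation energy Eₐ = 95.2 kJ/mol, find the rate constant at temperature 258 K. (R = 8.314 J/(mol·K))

2.88e-07 s⁻¹

Step 1: Use the Arrhenius equation: k = A × exp(-Eₐ/RT)
Step 2: Convert Eₐ to J/mol: 95.2 kJ/mol = 95200 J/mol
Step 3: Calculate the exponent: -Eₐ/(RT) = -95200/(8.314 × 258) = -44.38204
Step 4: k = 5.42e+12 × exp(-44.38204)
Step 5: k = 5.42e+12 × 5.31037e-20 = 2.8782e-07 s⁻¹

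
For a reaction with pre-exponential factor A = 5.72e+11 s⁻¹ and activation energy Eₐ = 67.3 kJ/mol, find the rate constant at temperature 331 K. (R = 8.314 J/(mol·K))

1.37e+01 s⁻¹

Step 1: Use the Arrhenius equation: k = A × exp(-Eₐ/RT)
Step 2: Convert Eₐ to J/mol: 67.3 kJ/mol = 67300 J/mol
Step 3: Calculate the exponent: -Eₐ/(RT) = -67300/(8.314 × 331) = -24.45553
Step 4: k = 5.72e+11 × exp(-24.45553)
Step 5: k = 5.72e+11 × 2.39386e-11 = 1.3693e+01 s⁻¹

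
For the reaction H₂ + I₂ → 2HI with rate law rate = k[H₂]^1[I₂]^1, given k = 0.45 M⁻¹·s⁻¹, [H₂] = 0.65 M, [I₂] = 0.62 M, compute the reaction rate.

0.1814 M/s

Step 1: The rate law is rate = k[H₂]^1[I₂]^1
Step 2: Substitute: rate = 0.45 × (0.65)^1 × (0.62)^1
Step 3: rate = 0.45 × 0.65 × 0.62 = 0.18135 M/s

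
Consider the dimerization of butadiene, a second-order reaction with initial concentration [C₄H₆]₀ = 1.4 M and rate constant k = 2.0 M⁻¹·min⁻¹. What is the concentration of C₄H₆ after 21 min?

0.02341 M

Step 1: For a second-order reaction: 1/[C₄H₆] = 1/[C₄H₆]₀ + kt
Step 2: 1/[C₄H₆] = 1/1.4 + 2.0 × 21
Step 3: 1/[C₄H₆] = 0.7143 + 42 = 42.71
Step 4: [C₄H₆] = 1/42.71 = 0.02341 M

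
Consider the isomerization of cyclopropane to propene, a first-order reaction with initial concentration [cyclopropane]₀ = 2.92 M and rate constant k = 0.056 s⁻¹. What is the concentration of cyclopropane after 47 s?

0.21 M

Step 1: For a first-order reaction: [cyclopropane] = [cyclopropane]₀ × e^(-kt)
Step 2: [cyclopropane] = 2.92 × e^(-0.056 × 47)
Step 3: [cyclopropane] = 2.92 × e^(-2.632)
Step 4: [cyclopropane] = 2.92 × 0.0719344 = 0.21 M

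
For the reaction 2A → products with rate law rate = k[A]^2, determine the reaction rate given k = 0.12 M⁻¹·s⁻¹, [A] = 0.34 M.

0.01387 M/s

Step 1: Identify the rate law: rate = k[A]^2
Step 2: Substitute values: rate = 0.12 × (0.34)^2
Step 3: Calculate: rate = 0.12 × 0.1156 = 0.013872 M/s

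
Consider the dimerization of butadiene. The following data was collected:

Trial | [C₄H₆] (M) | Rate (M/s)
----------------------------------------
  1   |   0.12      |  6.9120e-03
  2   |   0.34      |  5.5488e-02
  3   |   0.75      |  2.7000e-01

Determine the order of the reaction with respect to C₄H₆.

second order (2)

Step 1: Compare trials to find order n where rate₂/rate₁ = ([C₄H₆]₂/[C₄H₆]₁)^n
Step 2: rate₂/rate₁ = 5.5488e-02/6.9120e-03 = 8.028
Step 3: [C₄H₆]₂/[C₄H₆]₁ = 0.34/0.12 = 2.833
Step 4: n = ln(8.028)/ln(2.833) = 2.00 ≈ 2
Step 5: The reaction is second order in C₄H₆.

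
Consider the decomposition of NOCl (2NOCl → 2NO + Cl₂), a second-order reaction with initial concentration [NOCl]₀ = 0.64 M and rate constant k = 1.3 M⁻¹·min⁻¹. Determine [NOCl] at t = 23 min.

0.03178 M

Step 1: For a second-order reaction: 1/[NOCl] = 1/[NOCl]₀ + kt
Step 2: 1/[NOCl] = 1/0.64 + 1.3 × 23
Step 3: 1/[NOCl] = 1.562 + 29.9 = 31.46
Step 4: [NOCl] = 1/31.46 = 0.03178 M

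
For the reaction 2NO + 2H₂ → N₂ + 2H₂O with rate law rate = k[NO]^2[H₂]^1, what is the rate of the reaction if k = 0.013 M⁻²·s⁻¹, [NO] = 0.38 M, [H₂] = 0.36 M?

0.0006758 M/s

Step 1: The rate law is rate = k[NO]^2[H₂]^1
Step 2: Substitute: rate = 0.013 × (0.38)^2 × (0.36)^1
Step 3: rate = 0.013 × 0.1444 × 0.36 = 0.000675792 M/s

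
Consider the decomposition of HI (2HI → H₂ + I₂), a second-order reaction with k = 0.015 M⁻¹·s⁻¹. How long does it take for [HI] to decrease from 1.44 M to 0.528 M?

79.97 s

Step 1: For second-order: t = (1/[HI] - 1/[HI]₀)/k
Step 2: t = (1/0.528 - 1/1.44)/0.015
Step 3: t = (1.894 - 0.6944)/0.015
Step 4: t = 1.199/0.015 = 79.97 s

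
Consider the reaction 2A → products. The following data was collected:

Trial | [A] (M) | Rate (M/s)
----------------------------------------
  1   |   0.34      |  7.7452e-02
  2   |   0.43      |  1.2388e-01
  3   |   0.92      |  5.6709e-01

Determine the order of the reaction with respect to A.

second order (2)

Step 1: Compare trials to find order n where rate₂/rate₁ = ([A]₂/[A]₁)^n
Step 2: rate₂/rate₁ = 1.2388e-01/7.7452e-02 = 1.599
Step 3: [A]₂/[A]₁ = 0.43/0.34 = 1.265
Step 4: n = ln(1.599)/ln(1.265) = 2.00 ≈ 2
Step 5: The reaction is second order in A.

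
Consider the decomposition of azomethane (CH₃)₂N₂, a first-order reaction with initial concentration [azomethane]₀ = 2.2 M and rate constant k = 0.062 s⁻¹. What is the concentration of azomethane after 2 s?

1.943 M

Step 1: For a first-order reaction: [azomethane] = [azomethane]₀ × e^(-kt)
Step 2: [azomethane] = 2.2 × e^(-0.062 × 2)
Step 3: [azomethane] = 2.2 × e^(-0.124)
Step 4: [azomethane] = 2.2 × 0.88338 = 1.943 M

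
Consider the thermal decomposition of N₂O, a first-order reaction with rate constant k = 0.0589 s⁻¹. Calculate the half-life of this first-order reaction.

11.77 s

Step 1: For a first-order reaction, t₁/₂ = ln(2)/k
Step 2: t₁/₂ = ln(2)/0.0589
Step 3: t₁/₂ = 0.6931/0.0589 = 11.77 s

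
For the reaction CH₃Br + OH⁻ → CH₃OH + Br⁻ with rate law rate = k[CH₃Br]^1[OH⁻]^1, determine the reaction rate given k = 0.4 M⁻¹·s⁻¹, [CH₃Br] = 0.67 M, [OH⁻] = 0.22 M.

0.05896 M/s

Step 1: The rate law is rate = k[CH₃Br]^1[OH⁻]^1
Step 2: Substitute: rate = 0.4 × (0.67)^1 × (0.22)^1
Step 3: rate = 0.4 × 0.67 × 0.22 = 0.05896 M/s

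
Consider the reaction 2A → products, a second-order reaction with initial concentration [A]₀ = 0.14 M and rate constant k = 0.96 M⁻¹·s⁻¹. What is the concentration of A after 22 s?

0.03538 M

Step 1: For a second-order reaction: 1/[A] = 1/[A]₀ + kt
Step 2: 1/[A] = 1/0.14 + 0.96 × 22
Step 3: 1/[A] = 7.143 + 21.12 = 28.26
Step 4: [A] = 1/28.26 = 0.03538 M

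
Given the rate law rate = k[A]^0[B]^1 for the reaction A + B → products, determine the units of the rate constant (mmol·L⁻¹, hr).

hr⁻¹

Step 1: Overall order = 0 + 1 = 1.
Step 2: rate has units mmol·L⁻¹·hr⁻¹; [A]^0[B]^1 has units (mmol·L⁻¹)^1.
Step 3: k = rate/([A]^0[B]^1), so units of k = (mmol·L⁻¹)^(1-1)·hr⁻¹ = hr⁻¹.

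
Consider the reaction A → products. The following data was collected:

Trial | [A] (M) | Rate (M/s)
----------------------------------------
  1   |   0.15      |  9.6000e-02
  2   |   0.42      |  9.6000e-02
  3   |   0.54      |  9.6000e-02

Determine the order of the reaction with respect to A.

zeroth order (0)

Step 1: Compare trials - when concentration changes, rate stays constant.
Step 2: rate₂/rate₁ = 9.6000e-02/9.6000e-02 = 1
Step 3: [A]₂/[A]₁ = 0.42/0.15 = 2.8
Step 4: Since rate ratio ≈ (conc ratio)^0, the reaction is zeroth order.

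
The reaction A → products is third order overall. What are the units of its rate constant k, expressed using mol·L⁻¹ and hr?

(mol·L⁻¹)⁻²·hr⁻¹

Step 1: For overall order n, rate = k × (concentration)^n.
Step 2: Rate has units mol·L⁻¹·hr⁻¹; concentration term has units (mol·L⁻¹)^3.
Step 3: k = rate / (concentration)^n, so units of k = (mol·L⁻¹)^(1-3)·hr⁻¹ = (mol·L⁻¹)⁻²·hr⁻¹.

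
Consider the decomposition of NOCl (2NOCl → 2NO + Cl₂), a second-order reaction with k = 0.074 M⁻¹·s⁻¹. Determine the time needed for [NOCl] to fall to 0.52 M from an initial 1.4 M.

16.34 s

Step 1: For second-order: t = (1/[NOCl] - 1/[NOCl]₀)/k
Step 2: t = (1/0.52 - 1/1.4)/0.074
Step 3: t = (1.923 - 0.7143)/0.074
Step 4: t = 1.209/0.074 = 16.34 s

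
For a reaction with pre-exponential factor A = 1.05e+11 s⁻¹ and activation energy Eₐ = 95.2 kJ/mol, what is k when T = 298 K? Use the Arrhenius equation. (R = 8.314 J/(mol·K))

2.16e-06 s⁻¹

Step 1: Use the Arrhenius equation: k = A × exp(-Eₐ/RT)
Step 2: Convert Eₐ to J/mol: 95.2 kJ/mol = 95200 J/mol
Step 3: Calculate the exponent: -Eₐ/(RT) = -95200/(8.314 × 298) = -38.42472
Step 4: k = 1.05e+11 × exp(-38.42472)
Step 5: k = 1.05e+11 × 2.05284e-17 = 2.1555e-06 s⁻¹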